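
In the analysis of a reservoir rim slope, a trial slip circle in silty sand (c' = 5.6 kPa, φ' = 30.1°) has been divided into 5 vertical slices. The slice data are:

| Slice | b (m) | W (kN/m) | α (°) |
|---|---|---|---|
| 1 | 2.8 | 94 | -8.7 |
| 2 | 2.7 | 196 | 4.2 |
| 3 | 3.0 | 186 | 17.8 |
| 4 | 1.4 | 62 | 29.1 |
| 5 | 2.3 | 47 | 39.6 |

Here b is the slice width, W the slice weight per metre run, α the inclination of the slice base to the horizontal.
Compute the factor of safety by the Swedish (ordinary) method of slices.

FS = 3.39

Ordinary method of slices: FS = Σ[c'·Δl_i + (W_i cosα_i)·tanφ'] / Σ W_i sinα_i, with Δl_i = b_i / cosα_i.
Slice 1: Δl = 2.8/cos(-8.7°) = 2.833 m; N'_1 = 94·cos(-8.7°) = 92.9; c'Δl = 15.86; W sinα = -14.2
Slice 2: Δl = 2.7/cos4.2° = 2.707 m; N'_2 = 196·cos4.2° = 195.5; c'Δl = 15.16; W sinα = 14.4
Slice 3: Δl = 3.0/cos17.8° = 3.151 m; N'_3 = 186·cos17.8° = 177.1; c'Δl = 17.64; W sinα = 56.9
Slice 4: Δl = 1.4/cos29.1° = 1.602 m; N'_4 = 62·cos29.1° = 54.2; c'Δl = 8.97; W sinα = 30.2
Slice 5: Δl = 2.3/cos39.6° = 2.985 m; N'_5 = 47·cos39.6° = 36.2; c'Δl = 16.72; W sinα = 30.0
Σc'Δl = 74.4 kN/m; ΣN' = 555.9 kN/m; ΣW sinα = 117.1 kN/m
Resisting = 74.4 + 555.9·tan30.1° = 74.4 + 322.2 = 396.6 kN/m
FS = 396.6 / 117.1 = 3.387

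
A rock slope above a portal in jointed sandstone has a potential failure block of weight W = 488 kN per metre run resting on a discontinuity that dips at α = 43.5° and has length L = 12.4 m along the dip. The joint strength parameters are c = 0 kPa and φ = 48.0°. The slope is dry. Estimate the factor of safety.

Resolving the block weight along and normal to the plane and applying the Mohr–Coulomb strength on the joint:
N' = W cosα = 488·cos43.5° = 354.0 kN/m
Driving force T = W sinα = 488·sin43.5° = 335.9 kN/m
Resisting force R = c·L + N'·tanφ = 0·12.4 + 354.0·tan48.0° = 0.0 + 393.1 = 393.1 kN/m
FS = R / T = 393.1 / 335.9 = 1.170

FS = 1.17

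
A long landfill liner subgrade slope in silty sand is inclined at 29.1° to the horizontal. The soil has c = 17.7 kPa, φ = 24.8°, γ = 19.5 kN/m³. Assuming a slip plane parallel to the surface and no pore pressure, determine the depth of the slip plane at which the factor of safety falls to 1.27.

z = 4.86 m

Setting FS = 1.27 in FS = [c + γz cos²β tanφ] / [γz sinβ cosβ] and solving for z:
z = c / [γ cosβ (FS·sinβ − cosβ·tanφ)]
  = 17.7 / [19.5·cos29.1°·(1.27·sin29.1° − cos29.1°·tan24.8°)]
  = 17.7 / [19.5·0.8738·(1.27·0.4863 − 0.8738·0.4621)]
  = 17.7 / 3.6447 = 4.856 m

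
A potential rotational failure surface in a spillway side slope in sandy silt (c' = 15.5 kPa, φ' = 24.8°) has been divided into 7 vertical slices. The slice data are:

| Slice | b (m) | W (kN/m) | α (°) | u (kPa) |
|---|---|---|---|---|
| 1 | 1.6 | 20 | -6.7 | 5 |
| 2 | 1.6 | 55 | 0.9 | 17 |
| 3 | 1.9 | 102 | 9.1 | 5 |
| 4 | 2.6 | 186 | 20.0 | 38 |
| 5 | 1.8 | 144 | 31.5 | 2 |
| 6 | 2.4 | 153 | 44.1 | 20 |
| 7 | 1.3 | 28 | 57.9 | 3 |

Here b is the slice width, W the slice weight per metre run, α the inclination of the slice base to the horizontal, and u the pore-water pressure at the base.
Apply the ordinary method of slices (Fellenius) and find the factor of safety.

FS = 1.47

Ordinary method of slices: FS = Σ[c'·Δl_i + (W_i cosα_i − u_i·Δl_i)·tanφ'] / Σ W_i sinα_i, with Δl_i = b_i / cosα_i.
Slice 1: Δl = 1.6/cos(-6.7°) = 1.611 m; N'_1 = 20·cos(-6.7°) − 5·1.611 = 11.8; c'Δl = 24.97; W sinα = -2.3
Slice 2: Δl = 1.6/cos0.9° = 1.600 m; N'_2 = 55·cos0.9° − 17·1.600 = 27.8; c'Δl = 24.80; W sinα = 0.9
Slice 3: Δl = 1.9/cos9.1° = 1.924 m; N'_3 = 102·cos9.1° − 5·1.924 = 91.1; c'Δl = 29.83; W sinα = 16.1
Slice 4: Δl = 2.6/cos20.0° = 2.767 m; N'_4 = 186·cos20.0° − 38·2.767 = 69.6; c'Δl = 42.89; W sinα = 63.6
Slice 5: Δl = 1.8/cos31.5° = 2.111 m; N'_5 = 144·cos31.5° − 2·2.111 = 118.6; c'Δl = 32.72; W sinα = 75.2
Slice 6: Δl = 2.4/cos44.1° = 3.342 m; N'_6 = 153·cos44.1° − 20·3.342 = 43.0; c'Δl = 51.80; W sinα = 106.5
Slice 7: Δl = 1.3/cos57.9° = 2.446 m; N'_7 = 28·cos57.9° − 3·2.446 = 7.5; c'Δl = 37.92; W sinα = 23.7
Σc'Δl = 244.9 kN/m; ΣN' = 369.5 kN/m; ΣW sinα = 283.7 kN/m
Resisting = 244.9 + 369.5·tan24.8° = 244.9 + 170.7 = 415.6 kN/m
FS = 415.6 / 283.7 = 1.465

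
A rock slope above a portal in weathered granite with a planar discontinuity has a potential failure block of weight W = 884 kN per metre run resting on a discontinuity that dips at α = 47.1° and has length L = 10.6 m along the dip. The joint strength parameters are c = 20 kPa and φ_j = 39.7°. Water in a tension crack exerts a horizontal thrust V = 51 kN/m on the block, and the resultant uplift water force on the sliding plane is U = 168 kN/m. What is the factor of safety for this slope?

FS = 0.79

Resolving the block weight along and normal to the plane and applying the Mohr–Coulomb strength on the joint:
N' = W cosα − U − V sinα = 884·cos47.1° − 168 − 51·sin47.1° = 396.4 kN/m
Driving force T = W sinα + V cosα = 884·sin47.1° + 51·cos47.1° = 682.3 kN/m
Resisting force R = c·L + N'·tanφ_j = 20·10.6 + 396.4·tan39.7° = 212.0 + 329.1 = 541.1 kN/m
FS = R / T = 541.1 / 682.3 = 0.793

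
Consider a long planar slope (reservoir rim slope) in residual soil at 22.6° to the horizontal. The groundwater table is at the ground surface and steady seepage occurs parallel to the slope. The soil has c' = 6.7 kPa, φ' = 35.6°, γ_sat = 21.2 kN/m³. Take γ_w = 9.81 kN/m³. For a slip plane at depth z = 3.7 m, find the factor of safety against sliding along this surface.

FS = 1.16

With seepage parallel to the slope and the water table at the surface, the effective normal stress on the slip plane uses the buoyant unit weight γ' = γ_sat − γ_w while the driving shear stress uses γ_sat:
FS = [c' + γ' z cos²β tanφ'] / [γ_sat z sinβ cosβ]
γ' = 21.2 − 9.81 = 11.39 kN/m³
Numerator = 6.7 + 11.39·3.7·cos²22.6°·tan35.6° = 6.7 + 11.39·3.7·0.8523·0.7159 = 32.416 kPa
Denominator = 21.2·3.7·sin22.6°·cos22.6° = 21.2·3.7·0.3843·0.9232 = 27.829 kPa
FS = 32.416 / 27.829 = 1.165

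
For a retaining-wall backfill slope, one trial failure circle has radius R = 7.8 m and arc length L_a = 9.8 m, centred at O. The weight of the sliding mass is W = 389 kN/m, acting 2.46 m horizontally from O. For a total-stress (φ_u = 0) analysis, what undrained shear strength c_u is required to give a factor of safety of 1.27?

FS = c_u·L_a·R / (W·d), so c_u = FS·W·d / (L_a·R).
c_u = 1.27·389·2.46 / (9.80·7.8) = 1215.3 / 76.44 = 15.90 kPa

c_u = 15.9 kPa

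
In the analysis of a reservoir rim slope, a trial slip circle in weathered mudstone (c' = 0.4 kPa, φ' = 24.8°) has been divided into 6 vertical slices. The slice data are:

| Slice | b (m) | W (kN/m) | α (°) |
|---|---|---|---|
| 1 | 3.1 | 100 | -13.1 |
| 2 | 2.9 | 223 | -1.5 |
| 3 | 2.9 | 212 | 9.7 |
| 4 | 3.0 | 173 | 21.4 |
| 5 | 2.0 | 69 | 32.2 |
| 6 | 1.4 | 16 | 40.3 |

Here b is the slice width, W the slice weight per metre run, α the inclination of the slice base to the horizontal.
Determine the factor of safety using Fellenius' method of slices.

Ordinary method of slices: FS = Σ[c'·Δl_i + (W_i cosα_i)·tanφ'] / Σ W_i sinα_i, with Δl_i = b_i / cosα_i.
Slice 1: Δl = 3.1/cos(-13.1°) = 3.183 m; N'_1 = 100·cos(-13.1°) = 97.4; c'Δl = 1.27; W sinα = -22.7
Slice 2: Δl = 2.9/cos(-1.5°) = 2.901 m; N'_2 = 223·cos(-1.5°) = 222.9; c'Δl = 1.16; W sinα = -5.8
Slice 3: Δl = 2.9/cos9.7° = 2.942 m; N'_3 = 212·cos9.7° = 209.0; c'Δl = 1.18; W sinα = 35.7
Slice 4: Δl = 3.0/cos21.4° = 3.222 m; N'_4 = 173·cos21.4° = 161.1; c'Δl = 1.29; W sinα = 63.1
Slice 5: Δl = 2.0/cos32.2° = 2.364 m; N'_5 = 69·cos32.2° = 58.4; c'Δl = 0.95; W sinα = 36.8
Slice 6: Δl = 1.4/cos40.3° = 1.836 m; N'_6 = 16·cos40.3° = 12.2; c'Δl = 0.73; W sinα = 10.3
Σc'Δl = 6.6 kN/m; ΣN' = 761.0 kN/m; ΣW sinα = 117.5 kN/m
Resisting = 6.6 + 761.0·tan24.8° = 6.6 + 351.6 = 358.2 kN/m
FS = 358.2 / 117.5 = 3.050

FS = 3.05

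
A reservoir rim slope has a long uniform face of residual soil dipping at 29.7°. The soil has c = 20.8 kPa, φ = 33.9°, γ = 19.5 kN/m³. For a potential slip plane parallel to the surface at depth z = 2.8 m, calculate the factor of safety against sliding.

FS = 2.06

For an infinite slope with a slip plane parallel to the surface (no pore pressure): FS = [c + γz cos²β tanφ] / [γz sinβ cosβ].
γz = 19.5·2.8 = 54.60 kN/m²
Numerator = 20.8 + 54.60·cos²29.7°·tan33.9° = 20.8 + 54.60·0.7545·0.6720 = 48.483 kPa
Denominator = 54.60·sin29.7°·cos29.7° = 54.60·0.4955·0.8686 = 23.498 kPa
FS = 48.483 / 23.498 = 2.063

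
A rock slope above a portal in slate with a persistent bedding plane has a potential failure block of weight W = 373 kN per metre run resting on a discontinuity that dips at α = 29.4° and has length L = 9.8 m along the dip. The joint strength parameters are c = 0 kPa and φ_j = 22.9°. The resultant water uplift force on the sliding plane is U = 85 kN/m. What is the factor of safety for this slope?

FS = 0.55

Resolving the block weight along and normal to the plane and applying the Mohr–Coulomb strength on the joint:
N' = W cosα − U = 373·cos29.4° − 85 = 240.0 kN/m
Driving force T = W sinα = 373·sin29.4° = 183.1 kN/m
Resisting force R = c·L + N'·tanφ_j = 0·9.8 + 240.0·tan22.9° = 0.0 + 101.4 = 101.4 kN/m
FS = R / T = 101.4 / 183.1 = 0.554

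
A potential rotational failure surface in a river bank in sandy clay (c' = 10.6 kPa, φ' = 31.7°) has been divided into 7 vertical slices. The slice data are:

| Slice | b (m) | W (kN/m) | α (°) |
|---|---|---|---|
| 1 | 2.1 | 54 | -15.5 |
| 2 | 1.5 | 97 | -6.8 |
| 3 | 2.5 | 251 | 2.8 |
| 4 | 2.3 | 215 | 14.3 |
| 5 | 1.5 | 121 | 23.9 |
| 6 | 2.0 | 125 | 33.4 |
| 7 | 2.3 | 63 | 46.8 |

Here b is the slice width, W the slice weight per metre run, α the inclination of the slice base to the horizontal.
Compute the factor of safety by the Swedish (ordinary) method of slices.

Ordinary method of slices: FS = Σ[c'·Δl_i + (W_i cosα_i)·tanφ'] / Σ W_i sinα_i, with Δl_i = b_i / cosα_i.
Slice 1: Δl = 2.1/cos(-15.5°) = 2.179 m; N'_1 = 54·cos(-15.5°) = 52.0; c'Δl = 23.10; W sinα = -14.4
Slice 2: Δl = 1.5/cos(-6.8°) = 1.511 m; N'_2 = 97·cos(-6.8°) = 96.3; c'Δl = 16.01; W sinα = -11.5
Slice 3: Δl = 2.5/cos2.8° = 2.503 m; N'_3 = 251·cos2.8° = 250.7; c'Δl = 26.53; W sinα = 12.3
Slice 4: Δl = 2.3/cos14.3° = 2.374 m; N'_4 = 215·cos14.3° = 208.3; c'Δl = 25.16; W sinα = 53.1
Slice 5: Δl = 1.5/cos23.9° = 1.641 m; N'_5 = 121·cos23.9° = 110.6; c'Δl = 17.39; W sinα = 49.0
Slice 6: Δl = 2.0/cos33.4° = 2.396 m; N'_6 = 125·cos33.4° = 104.4; c'Δl = 25.39; W sinα = 68.8
Slice 7: Δl = 2.3/cos46.8° = 3.360 m; N'_7 = 63·cos46.8° = 43.1; c'Δl = 35.61; W sinα = 45.9
Σc'Δl = 169.2 kN/m; ΣN' = 865.5 kN/m; ΣW sinα = 203.2 kN/m
Resisting = 169.2 + 865.5·tan31.7° = 169.2 + 534.5 = 703.7 kN/m
FS = 703.7 / 203.2 = 3.463

FS = 3.46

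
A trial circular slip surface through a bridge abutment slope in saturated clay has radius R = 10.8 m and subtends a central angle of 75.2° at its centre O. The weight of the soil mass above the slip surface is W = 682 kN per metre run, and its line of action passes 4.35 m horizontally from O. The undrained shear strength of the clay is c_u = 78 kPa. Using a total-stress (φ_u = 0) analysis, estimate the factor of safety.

Taking moments about the centre O, the resisting moment is provided by the undrained shear strength acting along the arc:
Arc length L_a = R·θ = 10.8·(75.2°·π/180) = 10.8·1.3125 = 14.17 m
M_R = c_u·L_a·R = 78·14.17·10.8 = 11940.9 kN·m/m
M_D = W·d = 682·4.35 = 2966.7 kN·m/m
FS = M_R / M_D = 11940.9 / 2966.7 = 4.025

FS = 4.02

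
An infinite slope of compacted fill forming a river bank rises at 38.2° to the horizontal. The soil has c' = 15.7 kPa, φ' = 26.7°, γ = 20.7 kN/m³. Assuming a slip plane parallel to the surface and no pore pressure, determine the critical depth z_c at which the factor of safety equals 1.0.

z_c = 4.32 m

Setting FS = 1.00 in FS = [c' + γz cos²β tanφ'] / [γz sinβ cosβ] and solving for z:
z = c' / [γ cosβ (FS·sinβ − cosβ·tanφ')]
  = 15.7 / [20.7·cos38.2°·(1.00·sin38.2° − cos38.2°·tan26.7°)]
  = 15.7 / [20.7·0.7859·(1.00·0.6184 − 0.7859·0.5029)]
  = 15.7 / 3.6303 = 4.325 m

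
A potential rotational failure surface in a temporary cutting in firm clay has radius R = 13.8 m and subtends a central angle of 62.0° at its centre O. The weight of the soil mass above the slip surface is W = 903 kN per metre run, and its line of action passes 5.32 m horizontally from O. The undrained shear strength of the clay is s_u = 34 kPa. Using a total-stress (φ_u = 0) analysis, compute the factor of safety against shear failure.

Taking moments about the centre O, the resisting moment is provided by the undrained shear strength acting along the arc:
Arc length L_a = R·θ = 13.8·(62.0°·π/180) = 13.8·1.0821 = 14.93 m
M_R = s_u·L_a·R = 34·14.93·13.8 = 7006.6 kN·m/m
M_D = W·d = 903·5.32 = 4804.0 kN·m/m
FS = M_R / M_D = 7006.6 / 4804.0 = 1.459

FS = 1.46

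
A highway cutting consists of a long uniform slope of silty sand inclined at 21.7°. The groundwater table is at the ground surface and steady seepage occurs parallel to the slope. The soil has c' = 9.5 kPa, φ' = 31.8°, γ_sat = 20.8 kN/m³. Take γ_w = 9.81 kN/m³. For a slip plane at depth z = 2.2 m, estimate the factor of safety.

With seepage parallel to the slope and the water table at the surface, the effective normal stress on the slip plane uses the buoyant unit weight γ' = γ_sat − γ_w while the driving shear stress uses γ_sat:
FS = [c' + γ' z cos²β tanφ'] / [γ_sat z sinβ cosβ]
γ' = 20.8 − 9.81 = 10.99 kN/m³
Numerator = 9.5 + 10.99·2.2·cos²21.7°·tan31.8° = 9.5 + 10.99·2.2·0.8633·0.6200 = 22.442 kPa
Denominator = 20.8·2.2·sin21.7°·cos21.7° = 20.8·2.2·0.3697·0.9291 = 15.721 kPa
FS = 22.442 / 15.721 = 1.428

FS = 1.43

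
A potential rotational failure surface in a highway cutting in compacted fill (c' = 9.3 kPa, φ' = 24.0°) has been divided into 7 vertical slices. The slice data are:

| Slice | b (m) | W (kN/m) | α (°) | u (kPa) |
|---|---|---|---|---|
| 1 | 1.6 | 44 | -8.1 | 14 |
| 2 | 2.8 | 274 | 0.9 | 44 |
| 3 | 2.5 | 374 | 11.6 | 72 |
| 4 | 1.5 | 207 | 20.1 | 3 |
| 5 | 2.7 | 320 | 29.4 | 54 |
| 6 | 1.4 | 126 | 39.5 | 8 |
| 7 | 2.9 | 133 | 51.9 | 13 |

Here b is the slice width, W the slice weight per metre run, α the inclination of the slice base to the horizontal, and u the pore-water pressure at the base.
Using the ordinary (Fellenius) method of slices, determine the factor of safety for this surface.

Ordinary method of slices: FS = Σ[c'·Δl_i + (W_i cosα_i − u_i·Δl_i)·tanφ'] / Σ W_i sinα_i, with Δl_i = b_i / cosα_i.
Slice 1: Δl = 1.6/cos(-8.1°) = 1.616 m; N'_1 = 44·cos(-8.1°) − 14·1.616 = 20.9; c'Δl = 15.03; W sinα = -6.2
Slice 2: Δl = 2.8/cos0.9° = 2.800 m; N'_2 = 274·cos0.9° − 44·2.800 = 150.8; c'Δl = 26.04; W sinα = 4.3
Slice 3: Δl = 2.5/cos11.6° = 2.552 m; N'_3 = 374·cos11.6° − 72·2.552 = 182.6; c'Δl = 23.73; W sinα = 75.2
Slice 4: Δl = 1.5/cos20.1° = 1.597 m; N'_4 = 207·cos20.1° − 3·1.597 = 189.6; c'Δl = 14.85; W sinα = 71.1
Slice 5: Δl = 2.7/cos29.4° = 3.099 m; N'_5 = 320·cos29.4° − 54·3.099 = 111.4; c'Δl = 28.82; W sinα = 157.1
Slice 6: Δl = 1.4/cos39.5° = 1.814 m; N'_6 = 126·cos39.5° − 8·1.814 = 82.7; c'Δl = 16.87; W sinα = 80.1
Slice 7: Δl = 2.9/cos51.9° = 4.700 m; N'_7 = 133·cos51.9° − 13·4.700 = 21.0; c'Δl = 43.71; W sinα = 104.7
Σc'Δl = 169.1 kN/m; ΣN' = 759.0 kN/m; ΣW sinα = 486.3 kN/m
Resisting = 169.1 + 759.0·tan24.0° = 169.1 + 337.9 = 507.0 kN/m
FS = 507.0 / 486.3 = 1.042

FS = 1.04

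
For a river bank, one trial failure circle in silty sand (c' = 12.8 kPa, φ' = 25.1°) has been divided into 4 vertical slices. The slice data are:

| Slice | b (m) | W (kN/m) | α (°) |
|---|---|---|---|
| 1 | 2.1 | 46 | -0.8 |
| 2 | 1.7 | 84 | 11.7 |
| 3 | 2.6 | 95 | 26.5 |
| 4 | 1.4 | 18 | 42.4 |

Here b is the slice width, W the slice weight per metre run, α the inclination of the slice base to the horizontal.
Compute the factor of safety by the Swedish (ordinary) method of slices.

FS = 3.06

Ordinary method of slices: FS = Σ[c'·Δl_i + (W_i cosα_i)·tanφ'] / Σ W_i sinα_i, with Δl_i = b_i / cosα_i.
Slice 1: Δl = 2.1/cos(-0.8°) = 2.100 m; N'_1 = 46·cos(-0.8°) = 46.0; c'Δl = 26.88; W sinα = -0.6
Slice 2: Δl = 1.7/cos11.7° = 1.736 m; N'_2 = 84·cos11.7° = 82.3; c'Δl = 22.22; W sinα = 17.0
Slice 3: Δl = 2.6/cos26.5° = 2.905 m; N'_3 = 95·cos26.5° = 85.0; c'Δl = 37.19; W sinα = 42.4
Slice 4: Δl = 1.4/cos42.4° = 1.896 m; N'_4 = 18·cos42.4° = 13.3; c'Δl = 24.27; W sinα = 12.1
Σc'Δl = 110.6 kN/m; ΣN' = 226.6 kN/m; ΣW sinα = 70.9 kN/m
Resisting = 110.6 + 226.6·tan25.1° = 110.6 + 106.1 = 216.7 kN/m
FS = 216.7 / 70.9 = 3.055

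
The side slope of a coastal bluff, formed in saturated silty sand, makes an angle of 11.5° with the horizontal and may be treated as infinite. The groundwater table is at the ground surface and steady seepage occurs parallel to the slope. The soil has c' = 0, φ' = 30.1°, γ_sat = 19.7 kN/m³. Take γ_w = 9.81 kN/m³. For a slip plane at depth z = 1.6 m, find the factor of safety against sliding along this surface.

With seepage parallel to the slope and the water table at the surface, the effective normal stress on the slip plane uses the buoyant unit weight γ' = γ_sat − γ_w while the driving shear stress uses γ_sat:
FS = [c' + γ' z cos²β tanφ'] / [γ_sat z sinβ cosβ]
(For c' = 0 this reduces to FS = (γ'/γ_sat)·tanφ'/tanβ.)
γ' = 19.7 − 9.81 = 9.89 kN/m³
Numerator = 0.0 + 9.89·1.6·cos²11.5°·tan30.1° = 0.0 + 9.89·1.6·0.9603·0.5797 = 8.808 kPa
Denominator = 19.7·1.6·sin11.5°·cos11.5° = 19.7·1.6·0.1994·0.9799 = 6.158 kPa
FS = 8.808 / 6.158 = 1.430

FS = 1.43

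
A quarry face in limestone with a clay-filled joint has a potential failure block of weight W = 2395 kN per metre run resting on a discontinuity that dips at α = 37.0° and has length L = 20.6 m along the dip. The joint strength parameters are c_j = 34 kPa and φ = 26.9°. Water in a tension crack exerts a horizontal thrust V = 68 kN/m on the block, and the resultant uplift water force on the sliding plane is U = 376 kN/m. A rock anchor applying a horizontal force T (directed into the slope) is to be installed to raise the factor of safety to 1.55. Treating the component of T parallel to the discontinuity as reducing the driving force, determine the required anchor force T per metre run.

Resolving forces along and normal to the sliding plane, with the horizontal anchor force T adding T·sinα to the effective normal force and T·cosα acting up the plane against the driving force:
FS = [c_jL + (W cosα − U − V sinα + T sinα) tanφ] / [W sinα + V cosα − T cosα]
Without the anchor: N' = 1495.8 kN/m, driving T_d = 1495.7 kN/m, resisting R = 34·20.6 + 1495.8·tan26.9° = 1459.3 kN/m, FS = 0.98.
Setting FS = 1.55 and solving for T:
1.55·(1495.7 − T cos37.0°) = 1459.3 + T sin37.0°·tan26.9°
T·(sin37.0°·tan26.9° + 1.55·cos37.0°) = 1.55·1495.7 − 1459.3
T·(0.6018·0.5073 + 1.55·0.7986) = 2318.3 − 1459.3 = 859.0
T·1.5432 = 859.0
T = 556.6 kN/m

T = 557 kN/m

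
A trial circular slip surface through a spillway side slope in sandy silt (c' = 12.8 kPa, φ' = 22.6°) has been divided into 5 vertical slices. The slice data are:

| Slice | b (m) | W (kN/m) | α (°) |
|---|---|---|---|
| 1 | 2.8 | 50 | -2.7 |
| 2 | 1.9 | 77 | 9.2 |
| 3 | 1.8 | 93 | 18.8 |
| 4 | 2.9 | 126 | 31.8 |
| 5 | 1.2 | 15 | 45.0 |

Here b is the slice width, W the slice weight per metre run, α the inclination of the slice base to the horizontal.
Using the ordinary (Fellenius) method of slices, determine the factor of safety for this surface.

FS = 2.47

Ordinary method of slices: FS = Σ[c'·Δl_i + (W_i cosα_i)·tanφ'] / Σ W_i sinα_i, with Δl_i = b_i / cosα_i.
Slice 1: Δl = 2.8/cos(-2.7°) = 2.803 m; N'_1 = 50·cos(-2.7°) = 49.9; c'Δl = 35.88; W sinα = -2.4
Slice 2: Δl = 1.9/cos9.2° = 1.925 m; N'_2 = 77·cos9.2° = 76.0; c'Δl = 24.64; W sinα = 12.3
Slice 3: Δl = 1.8/cos18.8° = 1.901 m; N'_3 = 93·cos18.8° = 88.0; c'Δl = 24.34; W sinα = 30.0
Slice 4: Δl = 2.9/cos31.8° = 3.412 m; N'_4 = 126·cos31.8° = 107.1; c'Δl = 43.68; W sinα = 66.4
Slice 5: Δl = 1.2/cos45.0° = 1.697 m; N'_5 = 15·cos45.0° = 10.6; c'Δl = 21.72; W sinα = 10.6
Σc'Δl = 150.3 kN/m; ΣN' = 331.7 kN/m; ΣW sinα = 116.9 kN/m
Resisting = 150.3 + 331.7·tan22.6° = 150.3 + 138.1 = 288.3 kN/m
FS = 288.3 / 116.9 = 2.466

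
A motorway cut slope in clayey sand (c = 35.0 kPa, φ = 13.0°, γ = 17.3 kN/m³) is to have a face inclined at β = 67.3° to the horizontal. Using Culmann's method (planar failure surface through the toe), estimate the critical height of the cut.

H_c = 17.47 m

Culmann's analysis gives the critical failure plane at α_cr = (β + φ)/2 = (67.3 + 13.0)/2 = 40.1°, and the critical height
H_c = (4c/γ) · sinβ cosφ / [1 − cos(β − φ)]
    = (4·35.0/17.3) · sin67.3°·cos13.0° / [1 − cos(54.3°)]
    = 8.092 · 0.9225·0.9744 / [1 − 0.5835]
    = 8.092 · 0.8989 / 0.4165
    = 17.47 m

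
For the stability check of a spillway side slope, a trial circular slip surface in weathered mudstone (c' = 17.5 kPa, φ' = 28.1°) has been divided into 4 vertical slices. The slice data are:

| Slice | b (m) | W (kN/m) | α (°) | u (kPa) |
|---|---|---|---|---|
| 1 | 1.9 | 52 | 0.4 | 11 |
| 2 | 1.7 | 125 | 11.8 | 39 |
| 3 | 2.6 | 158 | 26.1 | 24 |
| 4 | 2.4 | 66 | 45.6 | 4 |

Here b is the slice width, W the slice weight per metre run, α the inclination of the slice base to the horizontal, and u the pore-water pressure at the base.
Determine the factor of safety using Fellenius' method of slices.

Ordinary method of slices: FS = Σ[c'·Δl_i + (W_i cosα_i − u_i·Δl_i)·tanφ'] / Σ W_i sinα_i, with Δl_i = b_i / cosα_i.
Slice 1: Δl = 1.9/cos0.4° = 1.900 m; N'_1 = 52·cos0.4° − 11·1.900 = 31.1; c'Δl = 33.25; W sinα = 0.4
Slice 2: Δl = 1.7/cos11.8° = 1.737 m; N'_2 = 125·cos11.8° − 39·1.737 = 54.6; c'Δl = 30.39; W sinα = 25.6
Slice 3: Δl = 2.6/cos26.1° = 2.895 m; N'_3 = 158·cos26.1° − 24·2.895 = 72.4; c'Δl = 50.67; W sinα = 69.5
Slice 4: Δl = 2.4/cos45.6° = 3.430 m; N'_4 = 66·cos45.6° − 4·3.430 = 32.5; c'Δl = 60.03; W sinα = 47.2
Σc'Δl = 174.3 kN/m; ΣN' = 190.6 kN/m; ΣW sinα = 142.6 kN/m
Resisting = 174.3 + 190.6·tan28.1° = 174.3 + 101.8 = 276.1 kN/m
FS = 276.1 / 142.6 = 1.936

FS = 1.94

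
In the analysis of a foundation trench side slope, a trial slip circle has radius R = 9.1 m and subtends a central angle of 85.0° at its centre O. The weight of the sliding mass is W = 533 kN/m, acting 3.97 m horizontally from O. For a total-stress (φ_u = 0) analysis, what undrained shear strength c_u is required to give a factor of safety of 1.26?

FS = c_u·L_a·R / (W·d), so c_u = FS·W·d / (L_a·R).
Arc length L_a = R·θ = 9.1·(85.0°·π/180) = 9.1·1.4835 = 13.50 m
c_u = 1.26·533·3.97 / (13.50·9.1) = 2666.2 / 122.85 = 21.70 kPa

c_u = 21.7 kPa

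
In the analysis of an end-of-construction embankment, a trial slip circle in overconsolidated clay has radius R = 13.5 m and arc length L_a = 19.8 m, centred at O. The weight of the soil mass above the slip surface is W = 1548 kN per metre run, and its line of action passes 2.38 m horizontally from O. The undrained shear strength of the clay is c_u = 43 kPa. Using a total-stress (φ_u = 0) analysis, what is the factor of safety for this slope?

Taking moments about the centre O, the resisting moment is provided by the undrained shear strength acting along the arc:
M_R = c_u·L_a·R = 43·19.80·13.5 = 11493.9 kN·m/m
M_D = W·d = 1548·2.38 = 3684.2 kN·m/m
FS = M_R / M_D = 11493.9 / 3684.2 = 3.120

FS = 3.12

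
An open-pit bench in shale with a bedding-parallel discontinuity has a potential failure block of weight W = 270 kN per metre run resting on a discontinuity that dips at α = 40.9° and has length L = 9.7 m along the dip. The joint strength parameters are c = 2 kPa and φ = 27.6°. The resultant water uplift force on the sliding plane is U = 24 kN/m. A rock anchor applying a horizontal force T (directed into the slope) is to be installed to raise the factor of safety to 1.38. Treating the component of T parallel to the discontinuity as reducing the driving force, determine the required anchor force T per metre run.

Resolving forces along and normal to the sliding plane, with the horizontal anchor force T adding T·sinα to the effective normal force and T·cosα acting up the plane against the driving force:
FS = [cL + (W cosα − U + T sinα) tanφ] / [W sinα − T cosα]
Without the anchor: N' = 180.1 kN/m, driving T_d = 176.8 kN/m, resisting R = 2·9.7 + 180.1·tan27.6° = 113.5 kN/m, FS = 0.64.
Setting FS = 1.38 and solving for T:
1.38·(176.8 − T cos40.9°) = 113.5 + T sin40.9°·tan27.6°
T·(sin40.9°·tan27.6° + 1.38·cos40.9°) = 1.38·176.8 − 113.5
T·(0.6547·0.5228 + 1.38·0.7559) = 244.0 − 113.5 = 130.4
T·1.3854 = 130.4
T = 94.1 kN/m

T = 94 kN/m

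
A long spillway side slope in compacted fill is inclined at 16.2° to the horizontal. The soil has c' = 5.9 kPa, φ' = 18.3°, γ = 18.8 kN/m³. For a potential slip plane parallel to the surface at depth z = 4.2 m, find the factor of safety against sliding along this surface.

For an infinite slope with a slip plane parallel to the surface (no pore pressure): FS = [c' + γz cos²β tanφ'] / [γz sinβ cosβ].
γz = 18.8·4.2 = 78.96 kN/m²
Numerator = 5.9 + 78.96·cos²16.2°·tan18.3° = 5.9 + 78.96·0.9222·0.3307 = 29.981 kPa
Denominator = 78.96·sin16.2°·cos16.2° = 78.96·0.2790·0.9603 = 21.154 kPa
FS = 29.981 / 21.154 = 1.417

FS = 1.42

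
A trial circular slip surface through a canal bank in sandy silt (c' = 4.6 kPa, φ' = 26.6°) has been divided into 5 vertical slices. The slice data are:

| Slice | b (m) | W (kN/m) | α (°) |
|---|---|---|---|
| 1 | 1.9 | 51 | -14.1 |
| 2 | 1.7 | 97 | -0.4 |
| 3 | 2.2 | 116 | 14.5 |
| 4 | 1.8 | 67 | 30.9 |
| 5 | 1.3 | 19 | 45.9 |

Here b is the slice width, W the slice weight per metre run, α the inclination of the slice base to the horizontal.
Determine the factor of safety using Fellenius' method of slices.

Ordinary method of slices: FS = Σ[c'·Δl_i + (W_i cosα_i)·tanφ'] / Σ W_i sinα_i, with Δl_i = b_i / cosα_i.
Slice 1: Δl = 1.9/cos(-14.1°) = 1.959 m; N'_1 = 51·cos(-14.1°) = 49.5; c'Δl = 9.01; W sinα = -12.4
Slice 2: Δl = 1.7/cos(-0.4°) = 1.700 m; N'_2 = 97·cos(-0.4°) = 97.0; c'Δl = 7.82; W sinα = -0.7
Slice 3: Δl = 2.2/cos14.5° = 2.272 m; N'_3 = 116·cos14.5° = 112.3; c'Δl = 10.45; W sinα = 29.0
Slice 4: Δl = 1.8/cos30.9° = 2.098 m; N'_4 = 67·cos30.9° = 57.5; c'Δl = 9.65; W sinα = 34.4
Slice 5: Δl = 1.3/cos45.9° = 1.868 m; N'_5 = 19·cos45.9° = 13.2; c'Δl = 8.59; W sinα = 13.6
Σc'Δl = 45.5 kN/m; ΣN' = 329.5 kN/m; ΣW sinα = 64.0 kN/m
Resisting = 45.5 + 329.5·tan26.6° = 45.5 + 165.0 = 210.5 kN/m
FS = 210.5 / 64.0 = 3.290

FS = 3.29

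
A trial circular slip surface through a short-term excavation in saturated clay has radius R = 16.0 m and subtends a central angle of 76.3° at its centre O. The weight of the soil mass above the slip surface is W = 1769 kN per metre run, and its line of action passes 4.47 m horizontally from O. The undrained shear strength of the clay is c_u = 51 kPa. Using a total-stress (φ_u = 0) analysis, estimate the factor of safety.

FS = 2.20

Taking moments about the centre O, the resisting moment is provided by the undrained shear strength acting along the arc:
Arc length L_a = R·θ = 16.0·(76.3°·π/180) = 16.0·1.3317 = 21.31 m
M_R = c_u·L_a·R = 51·21.31·16.0 = 17386.5 kN·m/m
M_D = W·d = 1769·4.47 = 7907.4 kN·m/m
FS = M_R / M_D = 17386.5 / 7907.4 = 2.199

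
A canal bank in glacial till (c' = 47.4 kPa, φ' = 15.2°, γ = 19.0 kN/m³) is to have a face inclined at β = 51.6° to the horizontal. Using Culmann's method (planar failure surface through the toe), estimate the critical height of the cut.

H_c = 38.68 m

Culmann's analysis gives the critical failure plane at α_cr = (β + φ')/2 = (51.6 + 15.2)/2 = 33.4°, and the critical height
H_c = (4c'/γ) · sinβ cosφ' / [1 − cos(β − φ')]
    = (4·47.4/19.0) · sin51.6°·cos15.2° / [1 − cos(36.4°)]
    = 9.979 · 0.7837·0.9650 / [1 − 0.8049]
    = 9.979 · 0.7563 / 0.1951
    = 38.68 m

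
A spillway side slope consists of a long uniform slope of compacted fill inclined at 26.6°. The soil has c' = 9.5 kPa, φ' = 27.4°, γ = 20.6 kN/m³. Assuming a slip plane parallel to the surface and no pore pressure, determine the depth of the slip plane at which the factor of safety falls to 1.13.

z = 12.14 m

Setting FS = 1.13 in FS = [c' + γz cos²β tanφ'] / [γz sinβ cosβ] and solving for z:
z = c' / [γ cosβ (FS·sinβ − cosβ·tanφ')]
  = 9.5 / [20.6·cos26.6°·(1.13·sin26.6° − cos26.6°·tan27.4°)]
  = 9.5 / [20.6·0.8942·(1.13·0.4478 − 0.8942·0.5184)]
  = 9.5 / 0.7825 = 12.141 m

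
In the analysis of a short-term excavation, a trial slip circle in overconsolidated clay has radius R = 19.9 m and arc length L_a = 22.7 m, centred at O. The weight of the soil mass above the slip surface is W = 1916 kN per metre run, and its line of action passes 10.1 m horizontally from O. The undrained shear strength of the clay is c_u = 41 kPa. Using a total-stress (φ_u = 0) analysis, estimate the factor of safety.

Taking moments about the centre O, the resisting moment is provided by the undrained shear strength acting along the arc:
M_R = c_u·L_a·R = 41·22.70·19.9 = 18520.9 kN·m/m
M_D = W·d = 1916·10.1 = 19351.6 kN·m/m
FS = M_R / M_D = 18520.9 / 19351.6 = 0.957

FS = 0.96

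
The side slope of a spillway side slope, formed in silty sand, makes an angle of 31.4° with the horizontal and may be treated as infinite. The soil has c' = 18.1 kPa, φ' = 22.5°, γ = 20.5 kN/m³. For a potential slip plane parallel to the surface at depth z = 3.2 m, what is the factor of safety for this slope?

FS = 1.30

For an infinite slope with a slip plane parallel to the surface (no pore pressure): FS = [c' + γz cos²β tanφ'] / [γz sinβ cosβ].
γz = 20.5·3.2 = 65.60 kN/m²
Numerator = 18.1 + 65.60·cos²31.4°·tan22.5° = 18.1 + 65.60·0.7285·0.4142 = 37.896 kPa
Denominator = 65.60·sin31.4°·cos31.4° = 65.60·0.5210·0.8536 = 29.173 kPa
FS = 37.896 / 29.173 = 1.299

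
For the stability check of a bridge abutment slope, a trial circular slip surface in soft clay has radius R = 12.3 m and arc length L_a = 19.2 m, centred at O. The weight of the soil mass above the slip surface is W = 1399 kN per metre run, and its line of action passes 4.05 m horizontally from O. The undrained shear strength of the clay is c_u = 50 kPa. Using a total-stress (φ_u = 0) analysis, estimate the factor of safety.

Taking moments about the centre O, the resisting moment is provided by the undrained shear strength acting along the arc:
M_R = c_u·L_a·R = 50·19.20·12.3 = 11808.0 kN·m/m
M_D = W·d = 1399·4.05 = 5665.9 kN·m/m
FS = M_R / M_D = 11808.0 / 5665.9 = 2.084

FS = 2.08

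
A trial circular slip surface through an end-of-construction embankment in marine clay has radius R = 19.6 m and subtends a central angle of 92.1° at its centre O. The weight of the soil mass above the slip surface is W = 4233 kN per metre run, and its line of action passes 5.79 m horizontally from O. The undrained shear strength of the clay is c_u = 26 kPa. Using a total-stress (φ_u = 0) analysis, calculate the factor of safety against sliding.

Taking moments about the centre O, the resisting moment is provided by the undrained shear strength acting along the arc:
Arc length L_a = R·θ = 19.6·(92.1°·π/180) = 19.6·1.6074 = 31.51 m
M_R = c_u·L_a·R = 26·31.51·19.6 = 16055.5 kN·m/m
M_D = W·d = 4233·5.79 = 24509.1 kN·m/m
FS = M_R / M_D = 16055.5 / 24509.1 = 0.655

FS = 0.66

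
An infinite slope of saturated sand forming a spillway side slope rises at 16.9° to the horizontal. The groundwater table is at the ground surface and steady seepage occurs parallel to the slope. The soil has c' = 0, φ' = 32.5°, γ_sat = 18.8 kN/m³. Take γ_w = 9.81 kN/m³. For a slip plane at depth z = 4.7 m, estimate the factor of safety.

FS = 1.00

With seepage parallel to the slope and the water table at the surface, the effective normal stress on the slip plane uses the buoyant unit weight γ' = γ_sat − γ_w while the driving shear stress uses γ_sat:
FS = [c' + γ' z cos²β tanφ'] / [γ_sat z sinβ cosβ]
(For c' = 0 this reduces to FS = (γ'/γ_sat)·tanφ'/tanβ.)
γ' = 18.8 − 9.81 = 8.99 kN/m³
Numerator = 0.0 + 8.99·4.7·cos²16.9°·tan32.5° = 0.0 + 8.99·4.7·0.9155·0.6371 = 24.643 kPa
Denominator = 18.8·4.7·sin16.9°·cos16.9° = 18.8·4.7·0.2907·0.9568 = 24.577 kPa
FS = 24.643 / 24.577 = 1.003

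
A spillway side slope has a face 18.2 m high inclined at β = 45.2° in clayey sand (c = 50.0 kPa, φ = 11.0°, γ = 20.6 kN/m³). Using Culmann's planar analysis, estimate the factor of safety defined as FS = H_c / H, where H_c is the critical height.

H_c = (4c/γ) · sinβ cosφ / [1 − cos(β − φ)]
    = (4·50.0/20.6) · sin45.2°·cos11.0° / [1 − cos34.2°]
    = 9.709 · 0.6965 / 0.1729 = 39.11 m
FS = H_c / H = 39.11 / 18.2 = 2.149

FS = 2.15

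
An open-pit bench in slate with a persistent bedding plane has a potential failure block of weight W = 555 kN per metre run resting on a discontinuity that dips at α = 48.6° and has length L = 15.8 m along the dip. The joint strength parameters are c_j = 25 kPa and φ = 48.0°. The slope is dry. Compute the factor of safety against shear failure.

Resolving the block weight along and normal to the plane and applying the Mohr–Coulomb strength on the joint:
N' = W cosα = 555·cos48.6° = 367.0 kN/m
Driving force T = W sinα = 555·sin48.6° = 416.3 kN/m
Resisting force R = c_j·L + N'·tanφ = 25·15.8 + 367.0·tan48.0° = 395.0 + 407.6 = 802.6 kN/m
FS = R / T = 802.6 / 416.3 = 1.928

FS = 1.93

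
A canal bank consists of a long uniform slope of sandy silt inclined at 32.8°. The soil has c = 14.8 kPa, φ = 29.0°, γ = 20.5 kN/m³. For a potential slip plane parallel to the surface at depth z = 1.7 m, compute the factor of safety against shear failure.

For an infinite slope with a slip plane parallel to the surface (no pore pressure): FS = [c + γz cos²β tanφ] / [γz sinβ cosβ].
γz = 20.5·1.7 = 34.85 kN/m²
Numerator = 14.8 + 34.85·cos²32.8°·tan29.0° = 14.8 + 34.85·0.7066·0.5543 = 28.449 kPa
Denominator = 34.85·sin32.8°·cos32.8° = 34.85·0.5417·0.8406 = 15.869 kPa
FS = 28.449 / 15.869 = 1.793

FS = 1.79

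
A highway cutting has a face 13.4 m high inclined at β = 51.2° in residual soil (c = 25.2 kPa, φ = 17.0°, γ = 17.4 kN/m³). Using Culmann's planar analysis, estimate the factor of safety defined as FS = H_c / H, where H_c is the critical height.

H_c = (4c/γ) · sinβ cosφ / [1 − cos(β − φ)]
    = (4·25.2/17.4) · sin51.2°·cos17.0° / [1 − cos34.2°]
    = 5.793 · 0.7453 / 0.1729 = 24.97 m
FS = H_c / H = 24.97 / 13.4 = 1.863

FS = 1.86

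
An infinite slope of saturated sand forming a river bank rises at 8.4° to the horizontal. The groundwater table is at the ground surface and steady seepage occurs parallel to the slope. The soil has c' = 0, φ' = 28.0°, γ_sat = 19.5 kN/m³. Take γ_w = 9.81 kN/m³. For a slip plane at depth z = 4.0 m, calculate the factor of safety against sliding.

FS = 1.79

With seepage parallel to the slope and the water table at the surface, the effective normal stress on the slip plane uses the buoyant unit weight γ' = γ_sat − γ_w while the driving shear stress uses γ_sat:
FS = [c' + γ' z cos²β tanφ'] / [γ_sat z sinβ cosβ]
(For c' = 0 this reduces to FS = (γ'/γ_sat)·tanφ'/tanβ.)
γ' = 19.5 − 9.81 = 9.69 kN/m³
Numerator = 0.0 + 9.69·4.0·cos²8.4°·tan28.0° = 0.0 + 9.69·4.0·0.9787·0.5317 = 20.169 kPa
Denominator = 19.5·4.0·sin8.4°·cos8.4° = 19.5·4.0·0.1461·0.9893 = 11.272 kPa
FS = 20.169 / 11.272 = 1.789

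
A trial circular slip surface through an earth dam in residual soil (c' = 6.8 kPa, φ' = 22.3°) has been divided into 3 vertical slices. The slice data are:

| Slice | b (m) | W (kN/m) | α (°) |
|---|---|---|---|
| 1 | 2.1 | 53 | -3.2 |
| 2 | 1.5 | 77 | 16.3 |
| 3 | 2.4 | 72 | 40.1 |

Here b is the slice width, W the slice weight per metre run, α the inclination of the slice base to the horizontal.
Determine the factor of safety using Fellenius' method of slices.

Ordinary method of slices: FS = Σ[c'·Δl_i + (W_i cosα_i)·tanφ'] / Σ W_i sinα_i, with Δl_i = b_i / cosα_i.
Slice 1: Δl = 2.1/cos(-3.2°) = 2.103 m; N'_1 = 53·cos(-3.2°) = 52.9; c'Δl = 14.30; W sinα = -3.0
Slice 2: Δl = 1.5/cos16.3° = 1.563 m; N'_2 = 77·cos16.3° = 73.9; c'Δl = 10.63; W sinα = 21.6
Slice 3: Δl = 2.4/cos40.1° = 3.138 m; N'_3 = 72·cos40.1° = 55.1; c'Δl = 21.34; W sinα = 46.4
Σc'Δl = 46.3 kN/m; ΣN' = 181.9 kN/m; ΣW sinα = 65.0 kN/m
Resisting = 46.3 + 181.9·tan22.3° = 46.3 + 74.6 = 120.9 kN/m
FS = 120.9 / 65.0 = 1.859

FS = 1.86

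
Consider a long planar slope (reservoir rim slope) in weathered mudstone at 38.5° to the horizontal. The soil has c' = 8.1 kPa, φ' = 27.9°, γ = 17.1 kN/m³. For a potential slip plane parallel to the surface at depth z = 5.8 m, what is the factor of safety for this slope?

For an infinite slope with a slip plane parallel to the surface (no pore pressure): FS = [c' + γz cos²β tanφ'] / [γz sinβ cosβ].
γz = 17.1·5.8 = 99.18 kN/m²
Numerator = 8.1 + 99.18·cos²38.5°·tan27.9° = 8.1 + 99.18·0.6125·0.5295 = 40.263 kPa
Denominator = 99.18·sin38.5°·cos38.5° = 99.18·0.6225·0.7826 = 48.319 kPa
FS = 40.263 / 48.319 = 0.833

FS = 0.83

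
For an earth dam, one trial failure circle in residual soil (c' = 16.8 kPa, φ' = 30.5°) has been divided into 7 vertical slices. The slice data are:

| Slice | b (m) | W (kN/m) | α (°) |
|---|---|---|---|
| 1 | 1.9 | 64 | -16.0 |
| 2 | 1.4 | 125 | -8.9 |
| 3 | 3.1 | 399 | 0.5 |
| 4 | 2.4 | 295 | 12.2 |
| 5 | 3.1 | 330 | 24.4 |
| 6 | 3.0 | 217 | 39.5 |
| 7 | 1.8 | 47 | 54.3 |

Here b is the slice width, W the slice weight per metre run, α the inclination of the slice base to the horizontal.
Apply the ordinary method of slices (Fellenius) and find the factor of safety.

Ordinary method of slices: FS = Σ[c'·Δl_i + (W_i cosα_i)·tanφ'] / Σ W_i sinα_i, with Δl_i = b_i / cosα_i.
Slice 1: Δl = 1.9/cos(-16.0°) = 1.977 m; N'_1 = 64·cos(-16.0°) = 61.5; c'Δl = 33.21; W sinα = -17.6
Slice 2: Δl = 1.4/cos(-8.9°) = 1.417 m; N'_2 = 125·cos(-8.9°) = 123.5; c'Δl = 23.81; W sinα = -19.3
Slice 3: Δl = 3.1/cos0.5° = 3.100 m; N'_3 = 399·cos0.5° = 399.0; c'Δl = 52.08; W sinα = 3.5
Slice 4: Δl = 2.4/cos12.2° = 2.455 m; N'_4 = 295·cos12.2° = 288.3; c'Δl = 41.25; W sinα = 62.3
Slice 5: Δl = 3.1/cos24.4° = 3.404 m; N'_5 = 330·cos24.4° = 300.5; c'Δl = 57.19; W sinα = 136.3
Slice 6: Δl = 3.0/cos39.5° = 3.888 m; N'_6 = 217·cos39.5° = 167.4; c'Δl = 65.32; W sinα = 138.0
Slice 7: Δl = 1.8/cos54.3° = 3.085 m; N'_7 = 47·cos54.3° = 27.4; c'Δl = 51.82; W sinα = 38.2
Σc'Δl = 324.7 kN/m; ΣN' = 1367.7 kN/m; ΣW sinα = 341.4 kN/m
Resisting = 324.7 + 1367.7·tan30.5° = 324.7 + 805.7 = 1130.3 kN/m
FS = 1130.3 / 341.4 = 3.311

FS = 3.31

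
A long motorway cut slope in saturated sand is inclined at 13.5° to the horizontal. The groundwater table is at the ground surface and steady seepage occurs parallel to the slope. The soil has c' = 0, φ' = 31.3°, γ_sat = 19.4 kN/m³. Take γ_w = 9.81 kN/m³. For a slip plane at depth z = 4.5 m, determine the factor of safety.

With seepage parallel to the slope and the water table at the surface, the effective normal stress on the slip plane uses the buoyant unit weight γ' = γ_sat − γ_w while the driving shear stress uses γ_sat:
FS = [c' + γ' z cos²β tanφ'] / [γ_sat z sinβ cosβ]
(For c' = 0 this reduces to FS = (γ'/γ_sat)·tanφ'/tanβ.)
γ' = 19.4 − 9.81 = 9.59 kN/m³
Numerator = 0.0 + 9.59·4.5·cos²13.5°·tan31.3° = 0.0 + 9.59·4.5·0.9455·0.6080 = 24.809 kPa
Denominator = 19.4·4.5·sin13.5°·cos13.5° = 19.4·4.5·0.2334·0.9724 = 19.817 kPa
FS = 24.809 / 19.817 = 1.252

FS = 1.25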